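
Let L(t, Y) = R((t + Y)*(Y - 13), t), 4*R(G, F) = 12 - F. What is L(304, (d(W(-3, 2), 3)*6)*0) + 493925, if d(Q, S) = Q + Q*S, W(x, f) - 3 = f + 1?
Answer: 493852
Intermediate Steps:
W(x, f) = 4 + f (W(x, f) = 3 + (f + 1) = 3 + (1 + f) = 4 + f)
R(G, F) = 3 - F/4 (R(G, F) = (12 - F)/4 = 3 - F/4)
L(t, Y) = 3 - t/4
L(304, (d(W(-3, 2), 3)*6)*0) + 493925 = (3 - 1/4*304) + 493925 = (3 - 76) + 493925 = -73 + 493925 = 493852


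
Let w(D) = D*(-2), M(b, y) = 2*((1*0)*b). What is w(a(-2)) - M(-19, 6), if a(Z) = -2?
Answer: 4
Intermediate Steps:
M(b, y) = 0 (M(b, y) = 2*(0*b) = 2*0 = 0)
w(D) = -2*D
w(a(-2)) - M(-19, 6) = -2*(-2) - 1*0 = 4 + 0 = 4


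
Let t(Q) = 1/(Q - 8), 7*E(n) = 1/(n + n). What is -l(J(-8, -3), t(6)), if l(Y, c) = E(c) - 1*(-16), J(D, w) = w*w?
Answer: -111/7 ≈ -15.857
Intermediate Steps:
E(n) = 1/(14*n) (E(n) = 1/(7*(n + n)) = 1/(7*((2*n))) = (1/(2*n))/7 = 1/(14*n))
t(Q) = 1/(-8 + Q)
J(D, w) = w²
l(Y, c) = 16 + 1/(14*c) (l(Y, c) = 1/(14*c) - 1*(-16) = 1/(14*c) + 16 = 16 + 1/(14*c))
-l(J(-8, -3), t(6)) = -(16 + 1/(14*(1/(-8 + 6)))) = -(16 + 1/(14*(1/(-2)))) = -(16 + 1/(14*(-½))) = -(16 + (1/14)*(-2)) = -(16 - ⅐) = -1*111/7 = -111/7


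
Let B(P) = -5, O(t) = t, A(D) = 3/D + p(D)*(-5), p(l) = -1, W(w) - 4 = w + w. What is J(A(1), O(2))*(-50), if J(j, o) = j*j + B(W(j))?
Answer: -2950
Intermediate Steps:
W(w) = 4 + 2*w (W(w) = 4 + (w + w) = 4 + 2*w)
A(D) = 5 + 3/D (A(D) = 3/D - 1*(-5) = 3/D + 5 = 5 + 3/D)
J(j, o) = -5 + j² (J(j, o) = j*j - 5 = j² - 5 = -5 + j²)
J(A(1), O(2))*(-50) = (-5 + (5 + 3/1)²)*(-50) = (-5 + (5 + 3*1)²)*(-50) = (-5 + (5 + 3)²)*(-50) = (-5 + 8²)*(-50) = (-5 + 64)*(-50) = 59*(-50) = -2950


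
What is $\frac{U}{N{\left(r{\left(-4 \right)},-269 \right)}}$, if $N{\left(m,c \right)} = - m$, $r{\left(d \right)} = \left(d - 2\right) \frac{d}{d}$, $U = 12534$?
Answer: $2089$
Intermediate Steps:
$r{\left(d \right)} = -2 + d$ ($r{\left(d \right)} = \left(-2 + d\right) 1 = -2 + d$)
$\frac{U}{N{\left(r{\left(-4 \right)},-269 \right)}} = \frac{12534}{\left(-1\right) \left(-2 - 4\right)} = \frac{12534}{\left(-1\right) \left(-6\right)} = \frac{12534}{6} = 12534 \cdot \frac{1}{6} = 2089$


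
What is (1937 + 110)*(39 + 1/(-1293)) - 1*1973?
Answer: 100670933/1293 ≈ 77858.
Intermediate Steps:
(1937 + 110)*(39 + 1/(-1293)) - 1*1973 = 2047*(39 - 1/1293) - 1973 = 2047*(50426/1293) - 1973 = 103222022/1293 - 1973 = 100670933/1293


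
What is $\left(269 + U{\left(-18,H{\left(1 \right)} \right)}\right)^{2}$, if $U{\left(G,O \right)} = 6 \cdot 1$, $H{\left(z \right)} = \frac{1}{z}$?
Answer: $75625$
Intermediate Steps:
$U{\left(G,O \right)} = 6$
$\left(269 + U{\left(-18,H{\left(1 \right)} \right)}\right)^{2} = \left(269 + 6\right)^{2} = 275^{2} = 75625$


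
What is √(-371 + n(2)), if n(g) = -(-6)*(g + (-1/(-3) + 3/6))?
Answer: I*√354 ≈ 18.815*I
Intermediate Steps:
n(g) = 5 + 6*g (n(g) = -(-6)*(g + (-1*(-⅓) + 3*(⅙))) = -(-6)*(g + (⅓ + ½)) = -(-6)*(g + ⅚) = -(-6)*(⅚ + g) = -3*(-5/3 - 2*g) = 5 + 6*g)
√(-371 + n(2)) = √(-371 + (5 + 6*2)) = √(-371 + (5 + 12)) = √(-371 + 17) = √(-354) = I*√354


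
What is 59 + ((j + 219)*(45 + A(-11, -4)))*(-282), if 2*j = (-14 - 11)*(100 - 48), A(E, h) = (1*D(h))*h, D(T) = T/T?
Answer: 4983281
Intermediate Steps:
D(T) = 1
A(E, h) = h (A(E, h) = (1*1)*h = 1*h = h)
j = -650 (j = ((-14 - 11)*(100 - 48))/2 = (-25*52)/2 = (½)*(-1300) = -650)
59 + ((j + 219)*(45 + A(-11, -4)))*(-282) = 59 + ((-650 + 219)*(45 - 4))*(-282) = 59 - 431*41*(-282) = 59 - 17671*(-282) = 59 + 4983222 = 4983281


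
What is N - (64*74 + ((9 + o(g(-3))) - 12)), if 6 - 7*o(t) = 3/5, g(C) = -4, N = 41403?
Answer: 1283423/35 ≈ 36669.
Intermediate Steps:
o(t) = 27/35 (o(t) = 6/7 - 3/(7*5) = 6/7 - 1/7*3/5 = 6/7 - 3/35 = 27/35)
N - (64*74 + ((9 + o(g(-3))) - 12)) = 41403 - (64*74 + ((9 + 27/35) - 12)) = 41403 - (4736 + (342/35 - 12)) = 41403 - (4736 - 78/35) = 41403 - 1*165682/35 = 41403 - 165682/35 = 1283423/35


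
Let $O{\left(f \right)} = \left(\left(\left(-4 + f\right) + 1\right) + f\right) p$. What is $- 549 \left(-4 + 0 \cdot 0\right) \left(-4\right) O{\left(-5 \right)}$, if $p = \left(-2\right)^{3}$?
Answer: $-913536$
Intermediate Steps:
$p = -8$
$O{\left(f \right)} = 24 - 16 f$ ($O{\left(f \right)} = \left(\left(\left(-4 + f\right) + 1\right) + f\right) \left(-8\right) = \left(\left(-3 + f\right) + f\right) \left(-8\right) = \left(-3 + 2 f\right) \left(-8\right) = 24 - 16 f$)
$- 549 \left(-4 + 0 \cdot 0\right) \left(-4\right) O{\left(-5 \right)} = - 549 \left(-4 + 0 \cdot 0\right) \left(-4\right) \left(24 - -80\right) = - 549 \left(-4 + 0\right) \left(-4\right) \left(24 + 80\right) = - 549 \left(-4\right) \left(-4\right) 104 = - 549 \cdot 16 \cdot 104 = \left(-549\right) 1664 = -913536$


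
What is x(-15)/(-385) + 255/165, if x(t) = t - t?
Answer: 17/11 ≈ 1.5455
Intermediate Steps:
x(t) = 0
x(-15)/(-385) + 255/165 = 0/(-385) + 255/165 = 0*(-1/385) + 255*(1/165) = 0 + 17/11 = 17/11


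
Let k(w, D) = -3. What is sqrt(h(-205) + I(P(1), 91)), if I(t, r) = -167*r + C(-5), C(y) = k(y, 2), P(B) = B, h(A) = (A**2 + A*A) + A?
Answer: sqrt(68645) ≈ 262.00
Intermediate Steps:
h(A) = A + 2*A**2 (h(A) = (A**2 + A**2) + A = 2*A**2 + A = A + 2*A**2)
C(y) = -3
I(t, r) = -3 - 167*r (I(t, r) = -167*r - 3 = -3 - 167*r)
sqrt(h(-205) + I(P(1), 91)) = sqrt(-205*(1 + 2*(-205)) + (-3 - 167*91)) = sqrt(-205*(1 - 410) + (-3 - 15197)) = sqrt(-205*(-409) - 15200) = sqrt(83845 - 15200) = sqrt(68645)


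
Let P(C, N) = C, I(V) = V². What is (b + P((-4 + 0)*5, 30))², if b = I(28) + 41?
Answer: 648025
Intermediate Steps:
b = 825 (b = 28² + 41 = 784 + 41 = 825)
(b + P((-4 + 0)*5, 30))² = (825 + (-4 + 0)*5)² = (825 - 4*5)² = (825 - 20)² = 805² = 648025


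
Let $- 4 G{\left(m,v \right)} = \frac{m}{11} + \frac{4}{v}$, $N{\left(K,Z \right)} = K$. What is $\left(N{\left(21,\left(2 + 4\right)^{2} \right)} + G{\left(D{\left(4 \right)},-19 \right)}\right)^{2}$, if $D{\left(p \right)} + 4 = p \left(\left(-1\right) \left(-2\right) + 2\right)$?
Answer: $\frac{18861649}{43681} \approx 431.8$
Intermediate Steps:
$D{\left(p \right)} = -4 + 4 p$ ($D{\left(p \right)} = -4 + p \left(\left(-1\right) \left(-2\right) + 2\right) = -4 + p \left(2 + 2\right) = -4 + p 4 = -4 + 4 p$)
$G{\left(m,v \right)} = - \frac{1}{v} - \frac{m}{44}$ ($G{\left(m,v \right)} = - \frac{\frac{m}{11} + \frac{4}{v}}{4} = - \frac{\frac{4}{v} + \frac{m}{11}}{4} = - \frac{1}{v} - \frac{m}{44}$)
$\left(N{\left(21,\left(2 + 4\right)^{2} \right)} + G{\left(D{\left(4 \right)},-19 \right)}\right)^{2} = \left(21 - \left(- \frac{1}{19} + \frac{-4 + 4 \cdot 4}{44}\right)\right)^{2} = \left(21 - \left(- \frac{1}{19} + \frac{-4 + 16}{44}\right)\right)^{2} = \left(21 + \left(\frac{1}{19} - \frac{3}{11}\right)\right)^{2} = \left(21 - \frac{46}{209}\right)^{2} = \left(\frac{4343}{209}\right)^{2} = \frac{18861649}{43681}$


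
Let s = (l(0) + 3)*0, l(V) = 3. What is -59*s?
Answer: 0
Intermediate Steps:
s = 0 (s = (3 + 3)*0 = 6*0 = 0)
-59*s = -59*0 = 0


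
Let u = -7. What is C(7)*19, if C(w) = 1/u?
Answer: -19/7 ≈ -2.7143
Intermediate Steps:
C(w) = -1/7 (C(w) = 1/(-7) = -1/7)
C(7)*19 = -1/7*19 = -19/7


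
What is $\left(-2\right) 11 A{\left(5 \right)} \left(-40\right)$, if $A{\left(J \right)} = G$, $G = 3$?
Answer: $2640$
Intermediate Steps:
$A{\left(J \right)} = 3$
$\left(-2\right) 11 A{\left(5 \right)} \left(-40\right) = \left(-2\right) 11 \cdot 3 \left(-40\right) = \left(-22\right) 3 \left(-40\right) = \left(-66\right) \left(-40\right) = 2640$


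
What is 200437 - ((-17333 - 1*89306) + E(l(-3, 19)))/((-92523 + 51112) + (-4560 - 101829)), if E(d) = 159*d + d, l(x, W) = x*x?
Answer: 29624483401/147800 ≈ 2.0044e+5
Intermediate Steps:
l(x, W) = x²
E(d) = 160*d
200437 - ((-17333 - 1*89306) + E(l(-3, 19)))/((-92523 + 51112) + (-4560 - 101829)) = 200437 - ((-17333 - 1*89306) + 160*(-3)²)/((-92523 + 51112) + (-4560 - 101829)) = 200437 - ((-17333 - 89306) + 160*9)/(-41411 - 106389) = 200437 - (-106639 + 1440)/(-147800) = 200437 - (-105199)*(-1)/147800 = 200437 - 1*105199/147800 = 200437 - 105199/147800 = 29624483401/147800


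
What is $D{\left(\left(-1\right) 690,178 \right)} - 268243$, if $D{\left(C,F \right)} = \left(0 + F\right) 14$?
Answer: $-265751$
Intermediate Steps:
$D{\left(C,F \right)} = 14 F$ ($D{\left(C,F \right)} = F 14 = 14 F$)
$D{\left(\left(-1\right) 690,178 \right)} - 268243 = 14 \cdot 178 - 268243 = 2492 - 268243 = -265751$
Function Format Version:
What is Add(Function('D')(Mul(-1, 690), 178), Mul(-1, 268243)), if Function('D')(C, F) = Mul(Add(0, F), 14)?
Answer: -265751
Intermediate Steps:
Function('D')(C, F) = Mul(14, F) (Function('D')(C, F) = Mul(F, 14) = Mul(14, F))
Add(Function('D')(Mul(-1, 690), 178), Mul(-1, 268243)) = Add(Mul(14, 178), Mul(-1, 268243)) = Add(2492, -268243) = -265751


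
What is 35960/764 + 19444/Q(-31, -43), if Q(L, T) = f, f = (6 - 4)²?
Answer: 937441/191 ≈ 4908.1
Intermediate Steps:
f = 4 (f = 2² = 4)
Q(L, T) = 4
35960/764 + 19444/Q(-31, -43) = 35960/764 + 19444/4 = 35960*(1/764) + 19444*(¼) = 8990/191 + 4861 = 937441/191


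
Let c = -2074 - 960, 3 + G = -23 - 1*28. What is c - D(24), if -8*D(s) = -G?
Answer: -12109/4 ≈ -3027.3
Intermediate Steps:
G = -54 (G = -3 + (-23 - 1*28) = -3 + (-23 - 28) = -3 - 51 = -54)
c = -3034
D(s) = -27/4 (D(s) = -(-1)*(-54)/8 = -⅛*54 = -27/4)
c - D(24) = -3034 - 1*(-27/4) = -3034 + 27/4 = -12109/4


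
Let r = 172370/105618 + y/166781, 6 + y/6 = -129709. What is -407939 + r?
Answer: -3592964901120556/8807537829 ≈ -4.0794e+5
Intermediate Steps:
y = -778290 (y = -36 + 6*(-129709) = -36 - 778254 = -778290)
r = -26726696125/8807537829 (r = 172370/105618 - 778290/166781 = 172370*(1/105618) - 778290*1/166781 = 86185/52809 - 778290/166781 = -26726696125/8807537829 ≈ -3.0345)
-407939 + r = -407939 - 26726696125/8807537829 = -3592964901120556/8807537829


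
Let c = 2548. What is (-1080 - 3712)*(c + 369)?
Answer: -13978264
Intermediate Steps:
(-1080 - 3712)*(c + 369) = (-1080 - 3712)*(2548 + 369) = -4792*2917 = -13978264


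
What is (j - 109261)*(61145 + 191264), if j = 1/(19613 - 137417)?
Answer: -3248852872523605/117804 ≈ -2.7578e+10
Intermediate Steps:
j = -1/117804 (j = 1/(-117804) = -1/117804 ≈ -8.4887e-6)
(j - 109261)*(61145 + 191264) = (-1/117804 - 109261)*(61145 + 191264) = -12871382845/117804*252409 = -3248852872523605/117804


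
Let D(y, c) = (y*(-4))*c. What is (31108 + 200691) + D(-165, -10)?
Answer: 225199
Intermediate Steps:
D(y, c) = -4*c*y (D(y, c) = (-4*y)*c = -4*c*y)
(31108 + 200691) + D(-165, -10) = (31108 + 200691) - 4*(-10)*(-165) = 231799 - 6600 = 225199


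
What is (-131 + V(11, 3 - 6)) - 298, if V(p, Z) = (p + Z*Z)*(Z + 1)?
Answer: -469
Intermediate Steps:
V(p, Z) = (1 + Z)*(p + Z²) (V(p, Z) = (p + Z²)*(1 + Z) = (1 + Z)*(p + Z²))
(-131 + V(11, 3 - 6)) - 298 = (-131 + (11 + (3 - 6)² + (3 - 6)³ + (3 - 6)*11)) - 298 = (-131 + (11 + (-3)² + (-3)³ - 3*11)) - 298 = (-131 + (11 + 9 - 27 - 33)) - 298 = (-131 - 40) - 298 = -171 - 298 = -469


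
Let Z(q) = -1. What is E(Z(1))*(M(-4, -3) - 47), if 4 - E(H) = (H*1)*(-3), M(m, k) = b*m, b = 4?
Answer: -63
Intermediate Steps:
M(m, k) = 4*m
E(H) = 4 + 3*H (E(H) = 4 - H*1*(-3) = 4 - H*(-3) = 4 - (-3)*H = 4 + 3*H)
E(Z(1))*(M(-4, -3) - 47) = (4 + 3*(-1))*(4*(-4) - 47) = (4 - 3)*(-16 - 47) = 1*(-63) = -63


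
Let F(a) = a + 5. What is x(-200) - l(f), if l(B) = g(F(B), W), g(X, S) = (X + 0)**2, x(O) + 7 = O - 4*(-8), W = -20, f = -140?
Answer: -18400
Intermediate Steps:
x(O) = 25 + O (x(O) = -7 + (O - 4*(-8)) = -7 + (O + 32) = -7 + (32 + O) = 25 + O)
F(a) = 5 + a
g(X, S) = X**2
l(B) = (5 + B)**2
x(-200) - l(f) = (25 - 200) - (5 - 140)**2 = -175 - 1*(-135)**2 = -175 - 1*18225 = -175 - 18225 = -18400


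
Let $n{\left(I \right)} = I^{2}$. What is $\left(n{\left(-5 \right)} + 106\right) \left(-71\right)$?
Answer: $-9301$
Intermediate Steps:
$\left(n{\left(-5 \right)} + 106\right) \left(-71\right) = \left(\left(-5\right)^{2} + 106\right) \left(-71\right) = \left(25 + 106\right) \left(-71\right) = 131 \left(-71\right) = -9301$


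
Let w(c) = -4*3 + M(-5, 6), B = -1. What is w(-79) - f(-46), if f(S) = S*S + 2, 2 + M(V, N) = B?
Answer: -2133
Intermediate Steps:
M(V, N) = -3 (M(V, N) = -2 - 1 = -3)
f(S) = 2 + S² (f(S) = S² + 2 = 2 + S²)
w(c) = -15 (w(c) = -4*3 - 3 = -12 - 3 = -15)
w(-79) - f(-46) = -15 - (2 + (-46)²) = -15 - (2 + 2116) = -15 - 1*2118 = -15 - 2118 = -2133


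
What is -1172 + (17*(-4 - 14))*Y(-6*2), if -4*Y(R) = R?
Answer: -2090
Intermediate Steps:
Y(R) = -R/4
-1172 + (17*(-4 - 14))*Y(-6*2) = -1172 + (17*(-4 - 14))*(-(-3)*2/2) = -1172 + (17*(-18))*(-¼*(-12)) = -1172 - 306*3 = -1172 - 918 = -2090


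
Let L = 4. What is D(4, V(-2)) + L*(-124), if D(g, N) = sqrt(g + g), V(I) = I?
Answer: -496 + 2*sqrt(2) ≈ -493.17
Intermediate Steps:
D(g, N) = sqrt(2)*sqrt(g) (D(g, N) = sqrt(2*g) = sqrt(2)*sqrt(g))
D(4, V(-2)) + L*(-124) = sqrt(2)*sqrt(4) + 4*(-124) = sqrt(2)*2 - 496 = 2*sqrt(2) - 496 = -496 + 2*sqrt(2)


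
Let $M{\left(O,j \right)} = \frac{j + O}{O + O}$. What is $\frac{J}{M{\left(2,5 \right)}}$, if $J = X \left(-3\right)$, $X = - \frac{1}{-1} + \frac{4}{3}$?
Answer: $-4$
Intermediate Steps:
$M{\left(O,j \right)} = \frac{O + j}{2 O}$
$X = \frac{7}{3}$ ($X = \left(-1\right) \left(-1\right) + 4 \cdot \frac{1}{3} = 1 + \frac{4}{3} = \frac{7}{3} \approx 2.3333$)
$J = -7$ ($J = \frac{7}{3} \left(-3\right) = -7$)
$\frac{J}{M{\left(2,5 \right)}} = - \frac{7}{\frac{1}{2} \cdot \frac{1}{2} \left(2 + 5\right)} = - \frac{7}{\frac{1}{2} \cdot \frac{1}{2} \cdot 7} = - \frac{7}{\frac{7}{4}} = \left(-7\right) \frac{4}{7} = -4$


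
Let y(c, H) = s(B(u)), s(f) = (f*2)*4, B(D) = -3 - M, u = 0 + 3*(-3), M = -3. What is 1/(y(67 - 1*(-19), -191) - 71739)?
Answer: -1/71739 ≈ -1.3939e-5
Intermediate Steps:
u = -9 (u = 0 - 9 = -9)
B(D) = 0 (B(D) = -3 - 1*(-3) = -3 + 3 = 0)
s(f) = 8*f (s(f) = (2*f)*4 = 8*f)
y(c, H) = 0 (y(c, H) = 8*0 = 0)
1/(y(67 - 1*(-19), -191) - 71739) = 1/(0 - 71739) = 1/(-71739) = -1/71739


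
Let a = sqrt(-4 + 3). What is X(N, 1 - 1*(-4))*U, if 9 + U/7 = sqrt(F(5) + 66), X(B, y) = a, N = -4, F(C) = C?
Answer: 7*I*(-9 + sqrt(71)) ≈ -4.017*I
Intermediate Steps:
a = I (a = sqrt(-1) = I ≈ 1.0*I)
X(B, y) = I
U = -63 + 7*sqrt(71) (U = -63 + 7*sqrt(5 + 66) = -63 + 7*sqrt(71) ≈ -4.0170)
X(N, 1 - 1*(-4))*U = I*(-63 + 7*sqrt(71))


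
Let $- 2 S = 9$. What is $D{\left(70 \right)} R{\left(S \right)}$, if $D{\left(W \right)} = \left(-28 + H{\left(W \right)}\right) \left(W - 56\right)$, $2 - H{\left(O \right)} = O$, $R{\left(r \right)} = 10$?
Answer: $-13440$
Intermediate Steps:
$S = - \frac{9}{2}$ ($S = \left(- \frac{1}{2}\right) 9 = - \frac{9}{2} \approx -4.5$)
$H{\left(O \right)} = 2 - O$
$D{\left(W \right)} = \left(-56 + W\right) \left(-26 - W\right)$ ($D{\left(W \right)} = \left(-28 - \left(-2 + W\right)\right) \left(W - 56\right) = \left(-26 - W\right) \left(-56 + W\right) = \left(-56 + W\right) \left(-26 - W\right)$)
$D{\left(70 \right)} R{\left(S \right)} = \left(1456 - 70^{2} + 30 \cdot 70\right) 10 = \left(1456 - 4900 + 2100\right) 10 = \left(-1344\right) 10 = -13440$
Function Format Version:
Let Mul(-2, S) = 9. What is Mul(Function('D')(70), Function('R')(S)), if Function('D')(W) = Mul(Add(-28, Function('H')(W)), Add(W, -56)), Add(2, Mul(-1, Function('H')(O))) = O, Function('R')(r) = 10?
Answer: -13440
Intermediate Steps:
S = Rational(-9, 2) (S = Mul(Rational(-1, 2), 9) = Rational(-9, 2) ≈ -4.5000)
Function('H')(O) = Add(2, Mul(-1, O))
Function('D')(W) = Mul(Add(-56, W), Add(-26, Mul(-1, W))) (Function('D')(W) = Mul(Add(-28, Add(2, Mul(-1, W))), Add(W, -56)) = Mul(Add(-26, Mul(-1, W)), Add(-56, W)) = Mul(Add(-56, W), Add(-26, Mul(-1, W))))
Mul(Function('D')(70), Function('R')(S)) = Mul(Add(1456, Mul(-1, Pow(70, 2)), Mul(30, 70)), 10) = Mul(Add(1456, Mul(-1, 4900), 2100), 10) = Mul(Add(1456, -4900, 2100), 10) = Mul(-1344, 10) = -13440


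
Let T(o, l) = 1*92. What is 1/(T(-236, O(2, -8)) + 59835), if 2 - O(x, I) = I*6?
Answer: 1/59927 ≈ 1.6687e-5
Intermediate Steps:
O(x, I) = 2 - 6*I (O(x, I) = 2 - I*6 = 2 - 6*I)
T(o, l) = 92
1/(T(-236, O(2, -8)) + 59835) = 1/(92 + 59835) = 1/59927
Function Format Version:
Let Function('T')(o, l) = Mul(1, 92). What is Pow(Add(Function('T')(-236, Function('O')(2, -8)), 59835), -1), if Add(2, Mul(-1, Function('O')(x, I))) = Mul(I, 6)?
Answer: Rational(1, 59927) ≈ 1.6687e-5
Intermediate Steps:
Function('O')(x, I) = Add(2, Mul(-6, I)) (Function('O')(x, I) = Add(2, Mul(-1, Mul(I, 6))) = Add(2, Mul(-1, Mul(6, I))) = Add(2, Mul(-6, I)))
Function('T')(o, l) = 92
Pow(Add(Function('T')(-236, Function('O')(2, -8)), 59835), -1) = Pow(Add(92, 59835), -1) = Pow(59927, -1) = Rational(1, 59927)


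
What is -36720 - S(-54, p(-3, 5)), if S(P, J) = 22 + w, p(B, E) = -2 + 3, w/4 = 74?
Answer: -37038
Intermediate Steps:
w = 296 (w = 4*74 = 296)
p(B, E) = 1
S(P, J) = 318 (S(P, J) = 22 + 296 = 318)
-36720 - S(-54, p(-3, 5)) = -36720 - 1*318 = -36720 - 318 = -37038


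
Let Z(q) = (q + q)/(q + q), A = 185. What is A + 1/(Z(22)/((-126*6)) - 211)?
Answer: 29509889/159517 ≈ 185.00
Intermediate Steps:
Z(q) = 1 (Z(q) = (2*q)/((2*q)) = (2*q)*(1/(2*q)) = 1)
A + 1/(Z(22)/((-126*6)) - 211) = 185 + 1/(1/(-126*6) - 211) = 185 + 1/(1/(-756) - 211) = 185 + 1/(1*(-1/756) - 211) = 185 + 1/(-1/756 - 211) = 185 + 1/(-159517/756) = 185 - 756/159517 = 29509889/159517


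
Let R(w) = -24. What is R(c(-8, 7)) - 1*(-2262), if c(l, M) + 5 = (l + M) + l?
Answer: 2238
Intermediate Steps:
c(l, M) = -5 + M + 2*l (c(l, M) = -5 + ((l + M) + l) = -5 + ((M + l) + l) = -5 + (M + 2*l) = -5 + M + 2*l)
R(c(-8, 7)) - 1*(-2262) = -24 - 1*(-2262) = -24 + 2262 = 2238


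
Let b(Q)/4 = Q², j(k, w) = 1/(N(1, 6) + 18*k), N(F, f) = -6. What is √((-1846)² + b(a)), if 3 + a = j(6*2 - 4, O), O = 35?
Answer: √16224306445/69 ≈ 1846.0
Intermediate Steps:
j(k, w) = 1/(-6 + 18*k)
a = -413/138 (a = -3 + 1/(6*(-1 + 3*(6*2 - 4))) = -3 + 1/(6*(-1 + 3*(12 - 4))) = -3 + 1/(6*(-1 + 3*8)) = -3 + 1/(6*(-1 + 24)) = -3 + (⅙)/23 = -3 + (⅙)*(1/23) = -3 + 1/138 = -413/138 ≈ -2.9928)
b(Q) = 4*Q²
√((-1846)² + b(a)) = √((-1846)² + 4*(-413/138)²) = √(3407716 + 4*(170569/19044)) = √(3407716 + 170569/4761) = √(16224306445/4761) = √16224306445/69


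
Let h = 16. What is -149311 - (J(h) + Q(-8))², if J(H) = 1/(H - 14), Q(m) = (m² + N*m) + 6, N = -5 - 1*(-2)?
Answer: -632965/4 ≈ -1.5824e+5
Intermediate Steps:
N = -3 (N = -5 + 2 = -3)
Q(m) = 6 + m² - 3*m (Q(m) = (m² - 3*m) + 6 = 6 + m² - 3*m)
J(H) = 1/(-14 + H)
-149311 - (J(h) + Q(-8))² = -149311 - (1/(-14 + 16) + (6 + (-8)² - 3*(-8)))² = -149311 - (1/2 + (6 + 64 + 24))² = -149311 - (½ + 94)² = -149311 - (189/2)² = -149311 - 1*35721/4 = -149311 - 35721/4 = -632965/4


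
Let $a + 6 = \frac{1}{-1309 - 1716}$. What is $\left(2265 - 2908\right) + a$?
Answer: $- \frac{1963226}{3025} \approx -649.0$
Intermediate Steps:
$a = - \frac{18151}{3025}$ ($a = -6 + \frac{1}{-1309 - 1716} = -6 + \frac{1}{-3025} = -6 - \frac{1}{3025} = - \frac{18151}{3025} \approx -6.0003$)
$\left(2265 - 2908\right) + a = \left(2265 - 2908\right) - \frac{18151}{3025} = -643 - \frac{18151}{3025} = - \frac{1963226}{3025}$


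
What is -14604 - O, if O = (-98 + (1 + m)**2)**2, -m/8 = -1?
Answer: -14893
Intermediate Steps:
m = 8 (m = -8*(-1) = 8)
O = 289 (O = (-98 + (1 + 8)**2)**2 = (-98 + 9**2)**2 = (-98 + 81)**2 = (-17)**2 = 289)
-14604 - O = -14604 - 1*289 = -14604 - 289 = -14893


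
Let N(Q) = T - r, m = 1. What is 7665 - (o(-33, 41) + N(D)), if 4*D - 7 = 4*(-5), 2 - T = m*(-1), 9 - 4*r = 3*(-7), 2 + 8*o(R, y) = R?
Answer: 61391/8 ≈ 7673.9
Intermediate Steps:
o(R, y) = -¼ + R/8
r = 15/2 (r = 9/4 - 3*(-7)/4 = 9/4 - ¼*(-21) = 9/4 + 21/4 = 15/2 ≈ 7.5000)
T = 3 (T = 2 - (-1) = 2 - 1*(-1) = 2 + 1 = 3)
D = -13/4 (D = 7/4 + (4*(-5))/4 = 7/4 + (¼)*(-20) = 7/4 - 5 = -13/4 ≈ -3.2500)
N(Q) = -9/2 (N(Q) = 3 - 1*15/2 = 3 - 15/2 = -9/2)
7665 - (o(-33, 41) + N(D)) = 7665 - ((-¼ + (⅛)*(-33)) - 9/2) = 7665 - ((-¼ - 33/8) - 9/2) = 7665 - (-35/8 - 9/2) = 7665 - 1*(-71/8) = 7665 + 71/8 = 61391/8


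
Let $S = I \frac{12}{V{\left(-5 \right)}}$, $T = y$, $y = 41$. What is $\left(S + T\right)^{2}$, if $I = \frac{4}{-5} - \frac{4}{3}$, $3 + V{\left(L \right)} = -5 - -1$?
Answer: $\frac{2442969}{1225} \approx 1994.3$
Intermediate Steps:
$V{\left(L \right)} = -7$ ($V{\left(L \right)} = -3 - 4 = -7$)
$T = 41$
$I = - \frac{32}{15}$ ($I = 4 \left(- \frac{1}{5}\right) - \frac{4}{3} = - \frac{4}{5} - \frac{4}{3} = - \frac{32}{15} \approx -2.1333$)
$S = \frac{128}{35}$ ($S = - \frac{32 \frac{12}{-7}}{15} = - \frac{32 \cdot 12 \left(- \frac{1}{7}\right)}{15} = \left(- \frac{32}{15}\right) \left(- \frac{12}{7}\right) = \frac{128}{35} \approx 3.6571$)
$\left(S + T\right)^{2} = \left(\frac{128}{35} + 41\right)^{2} = \left(\frac{1563}{35}\right)^{2} = \frac{2442969}{1225}$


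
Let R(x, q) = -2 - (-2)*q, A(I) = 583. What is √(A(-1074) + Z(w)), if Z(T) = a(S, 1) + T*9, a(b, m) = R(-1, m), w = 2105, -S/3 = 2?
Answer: 2*√4882 ≈ 139.74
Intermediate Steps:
S = -6 (S = -3*2 = -6)
R(x, q) = -2 + 2*q
a(b, m) = -2 + 2*m
Z(T) = 9*T (Z(T) = (-2 + 2*1) + T*9 = (-2 + 2) + 9*T = 0 + 9*T = 9*T)
√(A(-1074) + Z(w)) = √(583 + 9*2105) = √(583 + 18945) = √19528 = 2*√4882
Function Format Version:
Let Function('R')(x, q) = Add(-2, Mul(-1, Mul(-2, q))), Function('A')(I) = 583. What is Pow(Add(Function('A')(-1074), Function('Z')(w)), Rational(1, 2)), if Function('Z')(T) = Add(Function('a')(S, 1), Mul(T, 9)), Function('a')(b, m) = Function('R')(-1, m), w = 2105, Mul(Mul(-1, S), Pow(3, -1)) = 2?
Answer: Mul(2, Pow(4882, Rational(1, 2))) ≈ 139.74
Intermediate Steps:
S = -6 (S = Mul(-3, 2) = -6)
Function('R')(x, q) = Add(-2, Mul(2, q))
Function('a')(b, m) = Add(-2, Mul(2, m))
Function('Z')(T) = Mul(9, T) (Function('Z')(T) = Add(Add(-2, Mul(2, 1)), Mul(T, 9)) = Add(Add(-2, 2), Mul(9, T)) = Add(0, Mul(9, T)) = Mul(9, T))
Pow(Add(Function('A')(-1074), Function('Z')(w)), Rational(1, 2)) = Pow(Add(583, Mul(9, 2105)), Rational(1, 2)) = Pow(Add(583, 18945), Rational(1, 2)) = Pow(19528, Rational(1, 2)) = Mul(2, Pow(4882, Rational(1, 2)))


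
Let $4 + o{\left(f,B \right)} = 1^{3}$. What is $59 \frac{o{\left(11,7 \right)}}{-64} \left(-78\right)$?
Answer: $- \frac{6903}{32} \approx -215.72$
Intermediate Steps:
$o{\left(f,B \right)} = -3$ ($o{\left(f,B \right)} = -4 + 1^{3} = -4 + 1 = -3$)
$59 \frac{o{\left(11,7 \right)}}{-64} \left(-78\right) = 59 \left(- \frac{3}{-64}\right) \left(-78\right) = 59 \left(\left(-3\right) \left(- \frac{1}{64}\right)\right) \left(-78\right) = 59 \cdot \frac{3}{64} \left(-78\right) = \frac{177}{64} \left(-78\right) = - \frac{6903}{32}$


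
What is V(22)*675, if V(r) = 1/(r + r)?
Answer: 675/44 ≈ 15.341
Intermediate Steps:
V(r) = 1/(2*r)
V(22)*675 = ((½)/22)*675 = ((½)*(1/22))*675 = (1/44)*675 = 675/44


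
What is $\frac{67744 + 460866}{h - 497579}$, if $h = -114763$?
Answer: $- \frac{264305}{306171} \approx -0.86326$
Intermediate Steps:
$\frac{67744 + 460866}{h - 497579} = \frac{67744 + 460866}{-114763 - 497579} = \frac{528610}{-612342} = 528610 \left(- \frac{1}{612342}\right) = - \frac{264305}{306171}$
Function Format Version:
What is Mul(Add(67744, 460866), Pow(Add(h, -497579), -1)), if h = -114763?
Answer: Rational(-264305, 306171) ≈ -0.86326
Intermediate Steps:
Mul(Add(67744, 460866), Pow(Add(h, -497579), -1)) = Mul(Add(67744, 460866), Pow(Add(-114763, -497579), -1)) = Mul(528610, Pow(-612342, -1)) = Mul(528610, Rational(-1, 612342)) = Rational(-264305, 306171)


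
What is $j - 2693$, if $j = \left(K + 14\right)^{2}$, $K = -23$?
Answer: $-2612$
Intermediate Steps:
$j = 81$ ($j = \left(-23 + 14\right)^{2} = \left(-9\right)^{2} = 81$)
$j - 2693 = 81 - 2693 = -2612$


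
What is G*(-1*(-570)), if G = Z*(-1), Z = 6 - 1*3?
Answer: -1710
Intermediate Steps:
Z = 3 (Z = 6 - 3 = 3)
G = -3 (G = 3*(-1) = -3)
G*(-1*(-570)) = -(-3)*(-570) = -3*570 = -1710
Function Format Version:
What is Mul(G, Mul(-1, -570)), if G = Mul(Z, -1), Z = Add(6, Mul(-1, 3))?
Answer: -1710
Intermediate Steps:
Z = 3 (Z = Add(6, -3) = 3)
G = -3 (G = Mul(3, -1) = -3)
Mul(G, Mul(-1, -570)) = Mul(-3, Mul(-1, -570)) = Mul(-3, 570) = -1710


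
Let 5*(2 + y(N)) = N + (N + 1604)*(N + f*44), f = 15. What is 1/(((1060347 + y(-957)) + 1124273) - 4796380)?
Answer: -5/13251926 ≈ -3.7730e-7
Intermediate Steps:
y(N) = -2 + N/5 + (660 + N)*(1604 + N)/5 (y(N) = -2 + (N + (N + 1604)*(N + 15*44))/5 = -2 + (N + (1604 + N)*(N + 660))/5 = -2 + (N + (1604 + N)*(660 + N))/5 = -2 + (N + (660 + N)*(1604 + N))/5 = -2 + (N/5 + (660 + N)*(1604 + N)/5) = -2 + N/5 + (660 + N)*(1604 + N)/5)
1/(((1060347 + y(-957)) + 1124273) - 4796380) = 1/(((1060347 + (211726 + 453*(-957) + (⅕)*(-957)²)) + 1124273) - 4796380) = 1/(((1060347 + (211726 - 433521 + (⅕)*915849)) + 1124273) - 4796380) = 1/(((1060347 + (211726 - 433521 + 915849/5)) + 1124273) - 4796380) = 1/(((1060347 - 193126/5) + 1124273) - 4796380) = 1/((5108609/5 + 1124273) - 4796380) = 1/(10729974/5 - 4796380) = 1/(-13251926/5) = -5/13251926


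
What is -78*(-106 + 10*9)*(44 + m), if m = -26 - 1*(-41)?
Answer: 73632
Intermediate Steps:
m = 15 (m = -26 + 41 = 15)
-78*(-106 + 10*9)*(44 + m) = -78*(-106 + 10*9)*(44 + 15) = -78*(-106 + 90)*59 = -(-1248)*59 = -78*(-944) = 73632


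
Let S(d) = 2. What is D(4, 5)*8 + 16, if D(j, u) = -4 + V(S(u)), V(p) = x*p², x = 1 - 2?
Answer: -48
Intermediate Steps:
x = -1
V(p) = -p²
D(j, u) = -8 (D(j, u) = -4 - 1*2² = -4 - 1*4 = -4 - 4 = -8)
D(4, 5)*8 + 16 = -8*8 + 16 = -64 + 16 = -48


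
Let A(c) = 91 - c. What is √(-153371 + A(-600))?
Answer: 2*I*√38170 ≈ 390.74*I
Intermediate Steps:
√(-153371 + A(-600)) = √(-153371 + (91 - 1*(-600))) = √(-153371 + (91 + 600)) = √(-153371 + 691) = √(-152680) = 2*I*√38170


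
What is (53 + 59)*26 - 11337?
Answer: -8425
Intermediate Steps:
(53 + 59)*26 - 11337 = 112*26 - 11337 = 2912 - 11337 = -8425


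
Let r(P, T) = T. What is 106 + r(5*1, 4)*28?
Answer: 218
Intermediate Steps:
106 + r(5*1, 4)*28 = 106 + 4*28 = 106 + 112 = 218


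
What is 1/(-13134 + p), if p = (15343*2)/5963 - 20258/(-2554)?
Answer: -113653/1491232155 ≈ -7.6214e-5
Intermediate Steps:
p = 1486347/113653 (p = 30686*(1/5963) - 20258*(-1/2554) = 458/89 + 10129/1277 = 1486347/113653 ≈ 13.078)
1/(-13134 + p) = 1/(-13134 + 1486347/113653) = 1/(-1491232155/113653) = -113653/1491232155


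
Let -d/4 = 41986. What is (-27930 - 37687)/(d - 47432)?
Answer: 65617/215376 ≈ 0.30466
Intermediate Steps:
d = -167944 (d = -4*41986 = -167944)
(-27930 - 37687)/(d - 47432) = (-27930 - 37687)/(-167944 - 47432) = -65617/(-215376) = -65617*(-1/215376) = 65617/215376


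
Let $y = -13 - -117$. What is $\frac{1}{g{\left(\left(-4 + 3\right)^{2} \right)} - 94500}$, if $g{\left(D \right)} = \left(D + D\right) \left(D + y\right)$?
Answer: $- \frac{1}{94290} \approx -1.0606 \cdot 10^{-5}$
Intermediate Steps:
$y = 104$ ($y = -13 + 117 = 104$)
$g{\left(D \right)} = 2 D \left(104 + D\right)$ ($g{\left(D \right)} = \left(D + D\right) \left(D + 104\right) = 2 D \left(104 + D\right)$)
$\frac{1}{g{\left(\left(-4 + 3\right)^{2} \right)} - 94500} = \frac{1}{2 \left(-4 + 3\right)^{2} \left(104 + \left(-4 + 3\right)^{2}\right) - 94500} = \frac{1}{2 \left(-1\right)^{2} \left(104 + \left(-1\right)^{2}\right) - 94500} = \frac{1}{2 \cdot 1 \left(104 + 1\right) - 94500} = \frac{1}{2 \cdot 1 \cdot 105 - 94500} = \frac{1}{210 - 94500} = \frac{1}{-94290} = - \frac{1}{94290}$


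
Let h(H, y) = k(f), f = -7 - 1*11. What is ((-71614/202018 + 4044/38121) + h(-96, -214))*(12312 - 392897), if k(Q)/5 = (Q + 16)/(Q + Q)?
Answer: -258225898345765/23103384534 ≈ -11177.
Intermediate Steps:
f = -18 (f = -7 - 11 = -18)
k(Q) = 5*(16 + Q)/(2*Q) (k(Q) = 5*((Q + 16)/(Q + Q)) = 5*((16 + Q)/((2*Q))) = 5*((16 + Q)*(1/(2*Q))) = 5*((16 + Q)/(2*Q)) = 5*(16 + Q)/(2*Q))
h(H, y) = 5/18 (h(H, y) = 5/2 + 40/(-18) = 5/2 + 40*(-1/18) = 5/2 - 20/9 = 5/18)
((-71614/202018 + 4044/38121) + h(-96, -214))*(12312 - 392897) = ((-71614/202018 + 4044/38121) + 5/18)*(12312 - 392897) = ((-71614*1/202018 + 4044*(1/38121)) + 5/18)*(-380585) = ((-35807/101009 + 1348/12707) + 5/18)*(-380585) = (-318839417/1283521363 + 5/18)*(-380585) = (678497309/23103384534)*(-380585) = -258225898345765/23103384534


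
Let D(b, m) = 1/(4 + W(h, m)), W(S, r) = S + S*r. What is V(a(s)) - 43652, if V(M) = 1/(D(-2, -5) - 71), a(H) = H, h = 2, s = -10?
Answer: -12440824/285 ≈ -43652.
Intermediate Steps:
D(b, m) = 1/(6 + 2*m) (D(b, m) = 1/(4 + 2*(1 + m)) = 1/(4 + (2 + 2*m)) = 1/(6 + 2*m))
V(M) = -4/285 (V(M) = 1/(1/(2*(3 - 5)) - 71) = 1/((1/2)/(-2) - 71) = 1/((1/2)*(-1/2) - 71) = 1/(-1/4 - 71) = 1/(-285/4) = -4/285)
V(a(s)) - 43652 = -4/285 - 43652 = -12440824/285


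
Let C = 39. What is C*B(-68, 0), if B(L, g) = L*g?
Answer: 0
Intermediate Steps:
C*B(-68, 0) = 39*(-68*0) = 39*0 = 0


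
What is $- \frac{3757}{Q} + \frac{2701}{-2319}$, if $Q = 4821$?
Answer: $- \frac{7244668}{3726633} \approx -1.944$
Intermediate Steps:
$- \frac{3757}{Q} + \frac{2701}{-2319} = - \frac{3757}{4821} + \frac{2701}{-2319} = \left(-3757\right) \frac{1}{4821} + 2701 \left(- \frac{1}{2319}\right) = - \frac{3757}{4821} - \frac{2701}{2319} = - \frac{7244668}{3726633}$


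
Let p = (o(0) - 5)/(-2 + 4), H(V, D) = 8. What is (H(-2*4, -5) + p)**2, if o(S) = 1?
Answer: 36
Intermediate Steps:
p = -2 (p = (1 - 5)/(-2 + 4) = -4/2 = -4*1/2 = -2)
(H(-2*4, -5) + p)**2 = (8 - 2)**2 = 6**2 = 36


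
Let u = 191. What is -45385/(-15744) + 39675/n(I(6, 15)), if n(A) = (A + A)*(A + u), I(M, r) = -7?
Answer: -1379705/110208 ≈ -12.519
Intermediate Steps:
n(A) = 2*A*(191 + A) (n(A) = (A + A)*(A + 191) = (2*A)*(191 + A) = 2*A*(191 + A))
-45385/(-15744) + 39675/n(I(6, 15)) = -45385/(-15744) + 39675/((2*(-7)*(191 - 7))) = -45385*(-1/15744) + 39675/((2*(-7)*184)) = 45385/15744 + 39675/(-2576) = 45385/15744 + 39675*(-1/2576) = 45385/15744 - 1725/112 = -1379705/110208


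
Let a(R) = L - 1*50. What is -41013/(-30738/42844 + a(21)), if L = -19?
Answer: 3149034/5353 ≈ 588.27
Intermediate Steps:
a(R) = -69 (a(R) = -19 - 1*50 = -19 - 50 = -69)
-41013/(-30738/42844 + a(21)) = -41013/(-30738/42844 - 69) = -41013/(-30738*1/42844 - 69) = -41013/(-15369/21422 - 69) = -41013/(-1493487/21422) = -41013*(-21422/1493487) = 3149034/5353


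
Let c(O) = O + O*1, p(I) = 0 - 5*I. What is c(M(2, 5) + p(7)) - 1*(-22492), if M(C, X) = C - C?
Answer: 22422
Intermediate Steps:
M(C, X) = 0
p(I) = -5*I
c(O) = 2*O (c(O) = O + O = 2*O)
c(M(2, 5) + p(7)) - 1*(-22492) = 2*(0 - 5*7) - 1*(-22492) = 2*(0 - 35) + 22492 = 2*(-35) + 22492 = -70 + 22492 = 22422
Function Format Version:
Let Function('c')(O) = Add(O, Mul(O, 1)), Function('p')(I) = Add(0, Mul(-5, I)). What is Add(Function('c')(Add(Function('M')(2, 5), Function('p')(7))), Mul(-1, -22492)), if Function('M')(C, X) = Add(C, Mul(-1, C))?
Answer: 22422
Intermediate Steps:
Function('M')(C, X) = 0
Function('p')(I) = Mul(-5, I)
Function('c')(O) = Mul(2, O) (Function('c')(O) = Add(O, O) = Mul(2, O))
Add(Function('c')(Add(Function('M')(2, 5), Function('p')(7))), Mul(-1, -22492)) = Add(Mul(2, Add(0, Mul(-5, 7))), Mul(-1, -22492)) = Add(Mul(2, Add(0, -35)), 22492) = Add(Mul(2, -35), 22492) = Add(-70, 22492) = 22422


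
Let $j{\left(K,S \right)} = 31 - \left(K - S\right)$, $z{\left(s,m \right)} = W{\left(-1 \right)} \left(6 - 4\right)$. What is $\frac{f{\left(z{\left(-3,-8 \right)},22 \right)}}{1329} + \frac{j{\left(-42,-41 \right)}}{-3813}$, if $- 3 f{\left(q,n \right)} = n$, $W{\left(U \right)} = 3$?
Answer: $- \frac{70490}{5067477} \approx -0.01391$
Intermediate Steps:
$z{\left(s,m \right)} = 6$ ($z{\left(s,m \right)} = 3 \left(6 - 4\right) = 3 \cdot 2 = 6$)
$j{\left(K,S \right)} = 31 + S - K$
$f{\left(q,n \right)} = - \frac{n}{3}$
$\frac{f{\left(z{\left(-3,-8 \right)},22 \right)}}{1329} + \frac{j{\left(-42,-41 \right)}}{-3813} = \frac{\left(- \frac{1}{3}\right) 22}{1329} + \frac{31 - 41 - -42}{-3813} = \left(- \frac{22}{3}\right) \frac{1}{1329} + \left(31 - 41 + 42\right) \left(- \frac{1}{3813}\right) = - \frac{22}{3987} + 32 \left(- \frac{1}{3813}\right) = - \frac{22}{3987} - \frac{32}{3813} = - \frac{70490}{5067477}$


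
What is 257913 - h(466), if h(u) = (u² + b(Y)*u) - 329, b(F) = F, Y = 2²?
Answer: 39222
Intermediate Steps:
Y = 4
h(u) = -329 + u² + 4*u (h(u) = (u² + 4*u) - 329 = -329 + u² + 4*u)
257913 - h(466) = 257913 - (-329 + 466² + 4*466) = 257913 - (-329 + 217156 + 1864) = 257913 - 1*218691 = 257913 - 218691 = 39222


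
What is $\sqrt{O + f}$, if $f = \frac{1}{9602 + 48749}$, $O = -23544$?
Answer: $\frac{i \sqrt{80163534089993}}{58351} \approx 153.44 i$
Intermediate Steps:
$f = \frac{1}{58351} \approx 1.7138 \cdot 10^{-5}$
$\sqrt{O + f} = \sqrt{-23544 + \frac{1}{58351}} = \sqrt{- \frac{1373815943}{58351}} = \frac{i \sqrt{80163534089993}}{58351}$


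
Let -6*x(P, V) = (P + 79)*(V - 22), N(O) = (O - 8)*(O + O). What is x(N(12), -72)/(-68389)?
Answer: -8225/205167 ≈ -0.040089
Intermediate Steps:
N(O) = 2*O*(-8 + O) (N(O) = (-8 + O)*(2*O) = 2*O*(-8 + O))
x(P, V) = -(-22 + V)*(79 + P)/6 (x(P, V) = -(P + 79)*(V - 22)/6 = -(79 + P)*(-22 + V)/6 = -(-22 + V)*(79 + P)/6)
x(N(12), -72)/(-68389) = (869/3 - 79/6*(-72) + 11*(2*12*(-8 + 12))/3 - ⅙*2*12*(-8 + 12)*(-72))/(-68389) = (869/3 + 948 + 11*(2*12*4)/3 - ⅙*2*12*4*(-72))*(-1/68389) = (869/3 + 948 + (11/3)*96 - ⅙*96*(-72))*(-1/68389) = (869/3 + 948 + 352 + 1152)*(-1/68389) = (8225/3)*(-1/68389) = -8225/205167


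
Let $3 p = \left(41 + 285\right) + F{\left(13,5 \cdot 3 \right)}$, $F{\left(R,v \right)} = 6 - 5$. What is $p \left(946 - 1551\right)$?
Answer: $-65945$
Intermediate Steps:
$F{\left(R,v \right)} = 1$
$p = 109$ ($p = \frac{\left(41 + 285\right) + 1}{3} = \frac{326 + 1}{3} = \frac{1}{3} \cdot 327 = 109$)
$p \left(946 - 1551\right) = 109 \left(946 - 1551\right) = 109 \left(-605\right) = -65945$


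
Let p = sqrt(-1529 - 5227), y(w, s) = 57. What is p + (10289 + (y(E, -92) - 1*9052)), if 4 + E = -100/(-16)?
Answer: 1294 + 2*I*sqrt(1689) ≈ 1294.0 + 82.195*I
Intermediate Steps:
E = 9/4 (E = -4 - 100/(-16) = -4 - 100*(-1/16) = -4 + 25/4 = 9/4 ≈ 2.2500)
p = 2*I*sqrt(1689) (p = sqrt(-6756) = 2*I*sqrt(1689) ≈ 82.195*I)
p + (10289 + (y(E, -92) - 1*9052)) = 2*I*sqrt(1689) + (10289 + (57 - 1*9052)) = 2*I*sqrt(1689) + (10289 + (57 - 9052)) = 2*I*sqrt(1689) + (10289 - 8995) = 2*I*sqrt(1689) + 1294 = 1294 + 2*I*sqrt(1689)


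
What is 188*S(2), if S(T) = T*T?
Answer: 752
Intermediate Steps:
S(T) = T²
188*S(2) = 188*2² = 188*4 = 752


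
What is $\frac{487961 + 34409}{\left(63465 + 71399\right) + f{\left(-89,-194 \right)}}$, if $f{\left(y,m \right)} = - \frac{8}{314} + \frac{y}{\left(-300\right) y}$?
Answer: $\frac{24603627000}{6352093043} \approx 3.8733$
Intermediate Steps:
$f{\left(y,m \right)} = - \frac{1357}{47100}$ ($f{\left(y,m \right)} = \left(-8\right) \frac{1}{314} + y \left(- \frac{1}{300 y}\right) = - \frac{4}{157} - \frac{1}{300} = - \frac{1357}{47100}$)
$\frac{487961 + 34409}{\left(63465 + 71399\right) + f{\left(-89,-194 \right)}} = \frac{487961 + 34409}{\left(63465 + 71399\right) - \frac{1357}{47100}} = \frac{522370}{134864 - \frac{1357}{47100}} = \frac{522370}{\frac{6352093043}{47100}} = 522370 \cdot \frac{47100}{6352093043} = \frac{24603627000}{6352093043}$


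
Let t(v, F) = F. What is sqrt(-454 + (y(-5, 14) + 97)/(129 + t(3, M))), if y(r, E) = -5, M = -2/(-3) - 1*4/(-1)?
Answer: I*sqrt(72892978)/401 ≈ 21.291*I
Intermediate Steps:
M = 14/3 (M = -2*(-1/3) - 4*(-1) = 2/3 + 4 = 14/3 ≈ 4.6667)
sqrt(-454 + (y(-5, 14) + 97)/(129 + t(3, M))) = sqrt(-454 + (-5 + 97)/(129 + 14/3)) = sqrt(-454 + 92/(401/3)) = sqrt(-454 + 92*(3/401)) = sqrt(-454 + 276/401) = sqrt(-181778/401) = I*sqrt(72892978)/401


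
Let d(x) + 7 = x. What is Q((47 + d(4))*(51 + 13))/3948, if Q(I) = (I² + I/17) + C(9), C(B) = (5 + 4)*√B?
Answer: 134810827/67116 ≈ 2008.6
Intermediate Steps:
d(x) = -7 + x
C(B) = 9*√B
Q(I) = 27 + I² + I/17 (Q(I) = (I² + I/17) + 9*√9 = (I² + I/17) + 9*3 = (I² + I/17) + 27 = 27 + I² + I/17)
Q((47 + d(4))*(51 + 13))/3948 = (27 + ((47 + (-7 + 4))*(51 + 13))² + ((47 + (-7 + 4))*(51 + 13))/17)/3948 = (27 + ((47 - 3)*64)² + ((47 - 3)*64)/17)*(1/3948) = (27 + (44*64)² + (44*64)/17)*(1/3948) = (27 + 2816² + (1/17)*2816)*(1/3948) = (27 + 7929856 + 2816/17)*(1/3948) = (134810827/17)*(1/3948) = 134810827/67116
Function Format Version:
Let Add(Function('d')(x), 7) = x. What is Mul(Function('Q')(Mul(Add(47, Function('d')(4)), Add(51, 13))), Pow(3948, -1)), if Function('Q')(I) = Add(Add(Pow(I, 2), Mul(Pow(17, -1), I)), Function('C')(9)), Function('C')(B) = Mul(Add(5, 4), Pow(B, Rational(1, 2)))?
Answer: Rational(134810827, 67116) ≈ 2008.6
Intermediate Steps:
Function('d')(x) = Add(-7, x)
Function('C')(B) = Mul(9, Pow(B, Rational(1, 2)))
Function('Q')(I) = Add(27, Pow(I, 2), Mul(Rational(1, 17), I)) (Function('Q')(I) = Add(Add(Pow(I, 2), Mul(Pow(17, -1), I)), Mul(9, Pow(9, Rational(1, 2)))) = Add(Add(Pow(I, 2), Mul(Rational(1, 17), I)), Mul(9, 3)) = Add(Add(Pow(I, 2), Mul(Rational(1, 17), I)), 27) = Add(27, Pow(I, 2), Mul(Rational(1, 17), I)))
Mul(Function('Q')(Mul(Add(47, Function('d')(4)), Add(51, 13))), Pow(3948, -1)) = Mul(Add(27, Pow(Mul(Add(47, Add(-7, 4)), Add(51, 13)), 2), Mul(Rational(1, 17), Mul(Add(47, Add(-7, 4)), Add(51, 13)))), Pow(3948, -1)) = Mul(Add(27, Pow(Mul(Add(47, -3), 64), 2), Mul(Rational(1, 17), Mul(Add(47, -3), 64))), Rational(1, 3948)) = Mul(Add(27, Pow(Mul(44, 64), 2), Mul(Rational(1, 17), Mul(44, 64))), Rational(1, 3948)) = Mul(Add(27, Pow(2816, 2), Mul(Rational(1, 17), 2816)), Rational(1, 3948)) = Mul(Add(27, 7929856, Rational(2816, 17)), Rational(1, 3948)) = Mul(Rational(134810827, 17), Rational(1, 3948)) = Rational(134810827, 67116)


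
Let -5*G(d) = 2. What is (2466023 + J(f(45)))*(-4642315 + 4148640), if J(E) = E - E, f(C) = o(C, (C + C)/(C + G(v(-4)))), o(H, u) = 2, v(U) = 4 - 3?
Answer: -1217413904525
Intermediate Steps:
v(U) = 1
G(d) = -⅖ (G(d) = -⅕*2 = -⅖)
f(C) = 2
J(E) = 0
(2466023 + J(f(45)))*(-4642315 + 4148640) = (2466023 + 0)*(-4642315 + 4148640) = 2466023*(-493675) = -1217413904525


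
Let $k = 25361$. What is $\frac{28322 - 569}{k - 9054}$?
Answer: $\frac{27753}{16307} \approx 1.7019$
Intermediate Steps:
$\frac{28322 - 569}{k - 9054} = \frac{28322 - 569}{25361 - 9054} = \frac{27753}{16307}$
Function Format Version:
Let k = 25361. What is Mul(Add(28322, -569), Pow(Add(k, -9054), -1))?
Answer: Rational(27753, 16307) ≈ 1.7019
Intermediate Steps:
Mul(Add(28322, -569), Pow(Add(k, -9054), -1)) = Mul(Add(28322, -569), Pow(Add(25361, -9054), -1)) = Mul(27753, Pow(16307, -1)) = Mul(27753, Rational(1, 16307)) = Rational(27753, 16307)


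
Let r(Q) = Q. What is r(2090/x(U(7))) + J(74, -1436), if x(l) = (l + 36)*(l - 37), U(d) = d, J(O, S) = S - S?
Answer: -209/129 ≈ -1.6202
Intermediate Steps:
J(O, S) = 0
x(l) = (-37 + l)*(36 + l) (x(l) = (36 + l)*(-37 + l) = (-37 + l)*(36 + l))
r(2090/x(U(7))) + J(74, -1436) = 2090/(-1332 + 7² - 1*7) + 0 = 2090/(-1332 + 49 - 7) + 0 = 2090/(-1290) + 0 = 2090*(-1/1290) + 0 = -209/129 + 0 = -209/129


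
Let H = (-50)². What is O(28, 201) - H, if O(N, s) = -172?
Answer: -2672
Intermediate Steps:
H = 2500
O(28, 201) - H = -172 - 1*2500 = -172 - 2500 = -2672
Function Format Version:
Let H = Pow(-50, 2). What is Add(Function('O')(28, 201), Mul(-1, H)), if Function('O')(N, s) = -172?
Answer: -2672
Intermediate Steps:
H = 2500
Add(Function('O')(28, 201), Mul(-1, H)) = Add(-172, Mul(-1, 2500)) = Add(-172, -2500) = -2672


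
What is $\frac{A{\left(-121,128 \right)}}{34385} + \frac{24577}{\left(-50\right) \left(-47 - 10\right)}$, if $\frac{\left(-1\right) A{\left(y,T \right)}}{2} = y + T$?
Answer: $\frac{169008049}{19599450} \approx 8.6231$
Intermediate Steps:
$A{\left(y,T \right)} = - 2 T - 2 y$ ($A{\left(y,T \right)} = - 2 \left(y + T\right) = - 2 \left(T + y\right) = - 2 T - 2 y$)
$\frac{A{\left(-121,128 \right)}}{34385} + \frac{24577}{\left(-50\right) \left(-47 - 10\right)} = \frac{\left(-2\right) 128 - -242}{34385} + \frac{24577}{\left(-50\right) \left(-47 - 10\right)} = \left(-256 + 242\right) \frac{1}{34385} + \frac{24577}{\left(-50\right) \left(-57\right)} = \left(-14\right) \frac{1}{34385} + \frac{24577}{2850} = - \frac{14}{34385} + 24577 \cdot \frac{1}{2850} = - \frac{14}{34385} + \frac{24577}{2850} = \frac{169008049}{19599450}$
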